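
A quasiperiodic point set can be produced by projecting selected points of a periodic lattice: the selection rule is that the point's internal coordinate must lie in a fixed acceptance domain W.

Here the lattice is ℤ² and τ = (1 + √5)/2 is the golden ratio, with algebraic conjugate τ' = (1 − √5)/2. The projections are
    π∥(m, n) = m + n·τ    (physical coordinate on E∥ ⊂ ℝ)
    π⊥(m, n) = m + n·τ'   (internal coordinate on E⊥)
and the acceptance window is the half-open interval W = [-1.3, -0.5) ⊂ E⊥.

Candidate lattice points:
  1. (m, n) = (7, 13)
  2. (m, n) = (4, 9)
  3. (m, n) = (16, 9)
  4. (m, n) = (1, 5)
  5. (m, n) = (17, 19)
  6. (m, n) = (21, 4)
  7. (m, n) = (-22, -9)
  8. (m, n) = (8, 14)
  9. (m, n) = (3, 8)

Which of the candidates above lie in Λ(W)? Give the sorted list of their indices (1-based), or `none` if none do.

τ' = (1−√5)/2 ≈ -0.6180.
#1 (7,13): internal coord 7 + (13)·τ' = -1.0344; -1.0344 ∈ [-1.3, -0.5) → IN Λ
#2 (4,9): internal coord 4 + (9)·τ' = -1.5623; -1.5623 ∉ [-1.3, -0.5) → out
#3 (16,9): internal coord 16 + (9)·τ' = +10.4377; +10.4377 ∉ [-1.3, -0.5) → out
#4 (1,5): internal coord 1 + (5)·τ' = -2.0902; -2.0902 ∉ [-1.3, -0.5) → out
#5 (17,19): internal coord 17 + (19)·τ' = +5.2574; +5.2574 ∉ [-1.3, -0.5) → out
#6 (21,4): internal coord 21 + (4)·τ' = +18.5279; +18.5279 ∉ [-1.3, -0.5) → out
#7 (-22,-9): internal coord -22 + (-9)·τ' = -16.4377; -16.4377 ∉ [-1.3, -0.5) → out
#8 (8,14): internal coord 8 + (14)·τ' = -0.6525; -0.6525 ∈ [-1.3, -0.5) → IN Λ
#9 (3,8): internal coord 3 + (8)·τ' = -1.9443; -1.9443 ∉ [-1.3, -0.5) → out

1, 8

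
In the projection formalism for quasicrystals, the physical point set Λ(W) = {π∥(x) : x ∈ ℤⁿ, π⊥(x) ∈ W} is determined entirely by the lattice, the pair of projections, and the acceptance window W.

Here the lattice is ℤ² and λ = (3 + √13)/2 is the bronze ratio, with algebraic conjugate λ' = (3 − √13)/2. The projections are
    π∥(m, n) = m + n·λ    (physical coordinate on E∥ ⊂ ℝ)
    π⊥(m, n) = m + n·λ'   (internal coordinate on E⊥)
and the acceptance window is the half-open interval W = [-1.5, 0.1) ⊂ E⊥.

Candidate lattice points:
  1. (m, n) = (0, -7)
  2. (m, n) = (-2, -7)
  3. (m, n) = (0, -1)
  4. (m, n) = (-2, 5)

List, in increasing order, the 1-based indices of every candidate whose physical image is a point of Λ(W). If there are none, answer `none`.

Numerically λ ≈ 3.30278 and λ' = −1/λ ≈ -0.30278.
candidate 1: (m,n)=(0,-7) → π∥ = 0-7·λ ≈ -23.11943, π⊥ = 0-7·λ' ≈ 2.11943 ∉ [-1.5, 0.1) ⇒ out
candidate 2: (m,n)=(-2,-7) → π∥ = -2-7·λ ≈ -25.11943, π⊥ = -2-7·λ' ≈ 0.11943 ∉ [-1.5, 0.1) ⇒ out
candidate 3: (m,n)=(0,-1) → π∥ = 0-1·λ ≈ -3.30278, π⊥ = 0-1·λ' ≈ 0.30278 ∉ [-1.5, 0.1) ⇒ out
candidate 4: (m,n)=(-2,5) → π∥ = -2+5·λ ≈ 14.51388, π⊥ = -2+5·λ' ≈ -3.51388 ∉ [-1.5, 0.1) ⇒ out

none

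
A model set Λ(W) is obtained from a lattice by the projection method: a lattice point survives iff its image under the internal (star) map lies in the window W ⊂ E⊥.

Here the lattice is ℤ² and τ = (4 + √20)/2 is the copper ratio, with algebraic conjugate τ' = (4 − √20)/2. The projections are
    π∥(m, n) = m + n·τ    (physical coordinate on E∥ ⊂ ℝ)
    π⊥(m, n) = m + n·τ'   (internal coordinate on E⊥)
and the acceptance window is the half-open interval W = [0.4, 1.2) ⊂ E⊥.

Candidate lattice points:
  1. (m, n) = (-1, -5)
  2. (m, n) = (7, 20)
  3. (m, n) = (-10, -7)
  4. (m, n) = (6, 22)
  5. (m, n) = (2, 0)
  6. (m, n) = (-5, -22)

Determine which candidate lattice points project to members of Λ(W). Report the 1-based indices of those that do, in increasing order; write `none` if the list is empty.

Numerically τ ≈ 4.2361 and τ' = −1/τ ≈ -0.2361.
candidate 1: (m,n)=(-1,-5) → π∥ = -1-5·τ ≈ -22.1803, π⊥ = -1-5·τ' ≈ 0.1803 ∉ [0.4, 1.2) ⇒ out
candidate 2: (m,n)=(7,20) → π∥ = 7+20·τ ≈ 91.7214, π⊥ = 7+20·τ' ≈ 2.2786 ∉ [0.4, 1.2) ⇒ out
candidate 3: (m,n)=(-10,-7) → π∥ = -10-7·τ ≈ -39.6525, π⊥ = -10-7·τ' ≈ -8.3475 ∉ [0.4, 1.2) ⇒ out
candidate 4: (m,n)=(6,22) → π∥ = 6+22·τ ≈ 99.1935, π⊥ = 6+22·τ' ≈ 0.8065 ∈ [0.4, 1.2) ⇒ IN Λ
candidate 5: (m,n)=(2,0) → π∥ = 2+0·τ ≈ 2.0000, π⊥ = 2+0·τ' ≈ 2.0000 ∉ [0.4, 1.2) ⇒ out
candidate 6: (m,n)=(-5,-22) → π∥ = -5-22·τ ≈ -98.1935, π⊥ = -5-22·τ' ≈ 0.1935 ∉ [0.4, 1.2) ⇒ out

4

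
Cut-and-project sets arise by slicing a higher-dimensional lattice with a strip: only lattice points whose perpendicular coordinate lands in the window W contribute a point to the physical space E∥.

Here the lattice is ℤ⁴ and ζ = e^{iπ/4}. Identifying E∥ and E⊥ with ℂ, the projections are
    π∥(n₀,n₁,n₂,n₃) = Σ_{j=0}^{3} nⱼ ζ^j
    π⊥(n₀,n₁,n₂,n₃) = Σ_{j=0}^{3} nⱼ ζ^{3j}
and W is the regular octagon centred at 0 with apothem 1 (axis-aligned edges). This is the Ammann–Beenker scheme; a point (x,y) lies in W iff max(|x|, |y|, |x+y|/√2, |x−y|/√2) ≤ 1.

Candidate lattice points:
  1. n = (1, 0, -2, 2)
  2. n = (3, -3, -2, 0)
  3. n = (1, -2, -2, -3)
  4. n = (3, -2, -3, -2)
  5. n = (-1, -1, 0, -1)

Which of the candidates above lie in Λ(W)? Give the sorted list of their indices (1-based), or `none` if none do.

none

With ζ = e^{iπ/4} the internal vectors are ζ^0,ζ^3,ζ^6,ζ^9.
candidate 1: n = (1, 0, -2, 2) → π⊥ ≈ (+2.41421, +3.41421); max(|x|,|y|,|x±y|/√2) = 4.12132 > 1 ⇒ ∉ W
candidate 2: n = (3, -3, -2, 0) → π⊥ ≈ (+5.12132, -0.12132); max(|x|,|y|,|x±y|/√2) = 5.12132 > 1 ⇒ ∉ W
candidate 3: n = (1, -2, -2, -3) → π⊥ ≈ (+0.29289, -1.53553); max(|x|,|y|,|x±y|/√2) = 1.53553 > 1 ⇒ ∉ W
candidate 4: n = (3, -2, -3, -2) → π⊥ ≈ (+3.00000, +0.17157); max(|x|,|y|,|x±y|/√2) = 3.00000 > 1 ⇒ ∉ W
candidate 5: n = (-1, -1, 0, -1) → π⊥ ≈ (-1.00000, -1.41421); max(|x|,|y|,|x±y|/√2) = 1.70711 > 1 ⇒ ∉ W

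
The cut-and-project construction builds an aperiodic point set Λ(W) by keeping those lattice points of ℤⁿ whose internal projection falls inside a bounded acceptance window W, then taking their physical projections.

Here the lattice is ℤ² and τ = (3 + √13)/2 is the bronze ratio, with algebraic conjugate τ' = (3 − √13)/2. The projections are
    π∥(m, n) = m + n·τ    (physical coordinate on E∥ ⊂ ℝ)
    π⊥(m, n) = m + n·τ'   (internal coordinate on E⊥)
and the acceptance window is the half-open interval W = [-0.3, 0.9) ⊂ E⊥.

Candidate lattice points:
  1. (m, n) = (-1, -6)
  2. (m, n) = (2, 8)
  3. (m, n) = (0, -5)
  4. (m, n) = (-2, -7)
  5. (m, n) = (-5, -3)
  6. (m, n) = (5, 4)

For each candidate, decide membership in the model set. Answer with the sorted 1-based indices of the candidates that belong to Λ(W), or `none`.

1, 4

τ' = (3−√13)/2 ≈ -0.3028.
#1 (-1,-6): internal coord -1 + (-6)·τ' = +0.8167; +0.8167 ∈ [-0.3, 0.9) → IN Λ
#2 (2,8): internal coord 2 + (8)·τ' = -0.4222; -0.4222 ∉ [-0.3, 0.9) → out
#3 (0,-5): internal coord 0 + (-5)·τ' = +1.5139; +1.5139 ∉ [-0.3, 0.9) → out
#4 (-2,-7): internal coord -2 + (-7)·τ' = +0.1194; +0.1194 ∈ [-0.3, 0.9) → IN Λ
#5 (-5,-3): internal coord -5 + (-3)·τ' = -4.0917; -4.0917 ∉ [-0.3, 0.9) → out
#6 (5,4): internal coord 5 + (4)·τ' = +3.7889; +3.7889 ∉ [-0.3, 0.9) → out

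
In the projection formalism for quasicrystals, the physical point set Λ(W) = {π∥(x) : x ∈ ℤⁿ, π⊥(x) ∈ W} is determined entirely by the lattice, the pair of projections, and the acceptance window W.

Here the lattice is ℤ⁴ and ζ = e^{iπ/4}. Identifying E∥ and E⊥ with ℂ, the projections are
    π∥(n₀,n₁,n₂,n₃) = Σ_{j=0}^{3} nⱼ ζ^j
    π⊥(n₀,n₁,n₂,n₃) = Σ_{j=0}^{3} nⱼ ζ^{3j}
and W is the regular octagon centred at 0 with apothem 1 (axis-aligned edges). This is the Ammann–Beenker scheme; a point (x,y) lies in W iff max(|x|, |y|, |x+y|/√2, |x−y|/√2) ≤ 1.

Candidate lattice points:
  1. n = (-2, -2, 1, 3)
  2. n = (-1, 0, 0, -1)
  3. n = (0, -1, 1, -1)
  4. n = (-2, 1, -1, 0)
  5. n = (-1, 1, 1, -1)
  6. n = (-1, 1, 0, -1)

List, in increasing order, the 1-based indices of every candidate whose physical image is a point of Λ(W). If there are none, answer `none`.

none

π⊥(n) = n₀ + n₁ζ³ + n₂ζ⁶ + n₃ζ⁹ where ζ = e^{iπ/4}.
candidate 1: n = (-2, -2, 1, 3) → π⊥ ≈ (+1.53553, -0.29289); max(|x|,|y|,|x±y|/√2) = 1.53553 > 1 ⇒ ∉ W
candidate 2: n = (-1, 0, 0, -1) → π⊥ ≈ (-1.70711, -0.70711); max(|x|,|y|,|x±y|/√2) = 1.70711 > 1 ⇒ ∉ W
candidate 3: n = (0, -1, 1, -1) → π⊥ ≈ (+0.00000, -2.41421); max(|x|,|y|,|x±y|/√2) = 2.41421 > 1 ⇒ ∉ W
candidate 4: n = (-2, 1, -1, 0) → π⊥ ≈ (-2.70711, +1.70711); max(|x|,|y|,|x±y|/√2) = 3.12132 > 1 ⇒ ∉ W
candidate 5: n = (-1, 1, 1, -1) → π⊥ ≈ (-2.41421, -1.00000); max(|x|,|y|,|x±y|/√2) = 2.41421 > 1 ⇒ ∉ W
candidate 6: n = (-1, 1, 0, -1) → π⊥ ≈ (-2.41421, +0.00000); max(|x|,|y|,|x±y|/√2) = 2.41421 > 1 ⇒ ∉ W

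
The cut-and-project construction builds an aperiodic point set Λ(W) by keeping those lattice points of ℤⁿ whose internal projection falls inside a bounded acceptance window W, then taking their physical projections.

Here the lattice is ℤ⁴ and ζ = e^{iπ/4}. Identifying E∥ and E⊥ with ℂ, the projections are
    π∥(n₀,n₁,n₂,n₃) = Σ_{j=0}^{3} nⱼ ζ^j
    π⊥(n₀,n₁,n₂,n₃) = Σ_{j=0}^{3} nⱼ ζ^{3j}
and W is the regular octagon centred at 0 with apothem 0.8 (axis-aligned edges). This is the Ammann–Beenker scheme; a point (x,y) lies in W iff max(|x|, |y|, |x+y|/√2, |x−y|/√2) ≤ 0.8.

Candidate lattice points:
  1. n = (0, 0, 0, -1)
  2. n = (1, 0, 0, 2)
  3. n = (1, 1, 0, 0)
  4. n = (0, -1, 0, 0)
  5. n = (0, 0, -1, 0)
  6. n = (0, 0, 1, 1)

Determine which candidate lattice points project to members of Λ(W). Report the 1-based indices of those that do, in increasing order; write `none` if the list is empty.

3, 6

With ζ = e^{iπ/4} the internal vectors are ζ^0,ζ^3,ζ^6,ζ^9.
candidate 1: n = (0, 0, 0, -1) → π⊥ ≈ (-0.707107, -0.707107); max(|x|,|y|,|x±y|/√2) = 1.000000 > 0.8 ⇒ ∉ W
candidate 2: n = (1, 0, 0, 2) → π⊥ ≈ (+2.414214, +1.414214); max(|x|,|y|,|x±y|/√2) = 2.707107 > 0.8 ⇒ ∉ W
candidate 3: n = (1, 1, 0, 0) → π⊥ ≈ (+0.292893, +0.707107); max(|x|,|y|,|x±y|/√2) = 0.707107 ≤ 0.8 ⇒ ∈ W
candidate 4: n = (0, -1, 0, 0) → π⊥ ≈ (+0.707107, -0.707107); max(|x|,|y|,|x±y|/√2) = 1.000000 > 0.8 ⇒ ∉ W
candidate 5: n = (0, 0, -1, 0) → π⊥ ≈ (+0.000000, +1.000000); max(|x|,|y|,|x±y|/√2) = 1.000000 > 0.8 ⇒ ∉ W
candidate 6: n = (0, 0, 1, 1) → π⊥ ≈ (+0.707107, -0.292893); max(|x|,|y|,|x±y|/√2) = 0.707107 ≤ 0.8 ⇒ ∈ W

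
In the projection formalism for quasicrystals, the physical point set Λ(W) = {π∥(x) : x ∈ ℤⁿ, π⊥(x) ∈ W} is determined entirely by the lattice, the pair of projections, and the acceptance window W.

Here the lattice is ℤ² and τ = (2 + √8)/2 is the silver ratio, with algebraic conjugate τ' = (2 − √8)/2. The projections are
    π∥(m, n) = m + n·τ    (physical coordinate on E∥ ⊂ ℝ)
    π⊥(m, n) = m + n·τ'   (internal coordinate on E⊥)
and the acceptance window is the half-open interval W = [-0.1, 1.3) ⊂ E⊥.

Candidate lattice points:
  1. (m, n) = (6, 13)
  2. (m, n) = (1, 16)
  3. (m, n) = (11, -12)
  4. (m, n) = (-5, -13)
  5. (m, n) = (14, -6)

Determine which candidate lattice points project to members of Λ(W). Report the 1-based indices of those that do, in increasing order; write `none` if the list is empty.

1, 4

Numerically τ ≈ 2.41421 and τ' = −1/τ ≈ -0.41421.
#1 (6,13): internal coord 6 + (13)·τ' = +0.61522; +0.61522 ∈ [-0.1, 1.3) → IN Λ
#2 (1,16): internal coord 1 + (16)·τ' = -5.62742; -5.62742 ∉ [-0.1, 1.3) → out
#3 (11,-12): internal coord 11 + (-12)·τ' = +15.97056; +15.97056 ∉ [-0.1, 1.3) → out
#4 (-5,-13): internal coord -5 + (-13)·τ' = +0.38478; +0.38478 ∈ [-0.1, 1.3) → IN Λ
#5 (14,-6): internal coord 14 + (-6)·τ' = +16.48528; +16.48528 ∉ [-0.1, 1.3) → out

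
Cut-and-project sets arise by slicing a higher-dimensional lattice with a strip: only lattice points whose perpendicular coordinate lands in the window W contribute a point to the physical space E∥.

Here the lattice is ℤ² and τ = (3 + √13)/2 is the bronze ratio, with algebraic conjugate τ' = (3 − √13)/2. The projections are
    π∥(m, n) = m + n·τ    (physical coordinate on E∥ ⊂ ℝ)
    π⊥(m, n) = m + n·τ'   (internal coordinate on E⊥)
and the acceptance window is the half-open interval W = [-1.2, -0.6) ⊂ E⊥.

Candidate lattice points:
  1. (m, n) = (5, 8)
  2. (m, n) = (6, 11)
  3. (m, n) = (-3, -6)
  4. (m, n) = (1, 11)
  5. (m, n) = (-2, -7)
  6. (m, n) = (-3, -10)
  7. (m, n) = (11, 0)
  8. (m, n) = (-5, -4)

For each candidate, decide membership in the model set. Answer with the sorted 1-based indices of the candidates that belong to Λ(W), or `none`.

3

Compute τ' = (3−√13)/2 = -0.3028, so π⊥(m,n) = m -0.3028·n.
[1] lift (5,8): star map gives 2.5778; window check -1.2 ≤ 2.5778 < -0.6 is false → out
[2] lift (6,11): star map gives 2.6695; window check -1.2 ≤ 2.6695 < -0.6 is false → out
[3] lift (-3,-6): star map gives -1.1833; window check -1.2 ≤ -1.1833 < -0.6 is true → IN Λ
[4] lift (1,11): star map gives -2.3305; window check -1.2 ≤ -2.3305 < -0.6 is false → out
[5] lift (-2,-7): star map gives 0.1194; window check -1.2 ≤ 0.1194 < -0.6 is false → out
[6] lift (-3,-10): star map gives 0.0278; window check -1.2 ≤ 0.0278 < -0.6 is false → out
[7] lift (11,0): star map gives 11.0000; window check -1.2 ≤ 11.0000 < -0.6 is false → out
[8] lift (-5,-4): star map gives -3.7889; window check -1.2 ≤ -3.7889 < -0.6 is false → out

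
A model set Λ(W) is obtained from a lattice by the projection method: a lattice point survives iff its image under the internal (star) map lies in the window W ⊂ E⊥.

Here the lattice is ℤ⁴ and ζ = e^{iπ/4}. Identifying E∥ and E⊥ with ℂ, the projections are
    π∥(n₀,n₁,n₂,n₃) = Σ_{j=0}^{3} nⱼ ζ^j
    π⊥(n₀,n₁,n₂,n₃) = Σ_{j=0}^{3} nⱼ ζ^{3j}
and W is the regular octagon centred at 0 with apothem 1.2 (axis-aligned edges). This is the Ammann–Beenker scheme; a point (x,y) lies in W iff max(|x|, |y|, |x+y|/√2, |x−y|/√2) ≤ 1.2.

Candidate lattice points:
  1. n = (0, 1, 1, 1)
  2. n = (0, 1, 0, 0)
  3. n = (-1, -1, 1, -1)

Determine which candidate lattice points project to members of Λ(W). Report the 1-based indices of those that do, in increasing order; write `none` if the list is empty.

1, 2

π⊥(n) = n₀ + n₁ζ³ + n₂ζ⁶ + n₃ζ⁹ where ζ = e^{iπ/4}.
candidate 1: n = (0, 1, 1, 1) → π⊥ ≈ (+0.000000, +0.414214); max(|x|,|y|,|x±y|/√2) = 0.414214 ≤ 1.2 ⇒ ∈ W
candidate 2: n = (0, 1, 0, 0) → π⊥ ≈ (-0.707107, +0.707107); max(|x|,|y|,|x±y|/√2) = 1.000000 ≤ 1.2 ⇒ ∈ W
candidate 3: n = (-1, -1, 1, -1) → π⊥ ≈ (-1.000000, -2.414214); max(|x|,|y|,|x±y|/√2) = 2.414214 > 1.2 ⇒ ∉ W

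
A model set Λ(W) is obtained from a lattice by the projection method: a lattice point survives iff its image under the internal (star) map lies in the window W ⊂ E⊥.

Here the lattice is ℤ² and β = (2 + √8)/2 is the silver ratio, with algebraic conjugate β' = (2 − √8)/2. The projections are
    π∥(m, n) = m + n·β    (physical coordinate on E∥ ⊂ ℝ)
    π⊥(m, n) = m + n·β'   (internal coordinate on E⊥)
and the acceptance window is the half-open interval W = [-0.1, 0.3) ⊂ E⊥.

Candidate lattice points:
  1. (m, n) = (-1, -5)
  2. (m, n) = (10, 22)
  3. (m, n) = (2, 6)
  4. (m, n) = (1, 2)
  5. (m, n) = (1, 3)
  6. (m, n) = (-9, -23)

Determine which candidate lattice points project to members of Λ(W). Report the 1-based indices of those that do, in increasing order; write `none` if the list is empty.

Numerically β ≈ 2.414214 and β' = −1/β ≈ -0.414214.
candidate 1: (m,n)=(-1,-5) → π∥ = -1-5·β ≈ -13.071068, π⊥ = -1-5·β' ≈ 1.071068 ∉ [-0.1, 0.3) ⇒ out
candidate 2: (m,n)=(10,22) → π∥ = 10+22·β ≈ 63.112698, π⊥ = 10+22·β' ≈ 0.887302 ∉ [-0.1, 0.3) ⇒ out
candidate 3: (m,n)=(2,6) → π∥ = 2+6·β ≈ 16.485281, π⊥ = 2+6·β' ≈ -0.485281 ∉ [-0.1, 0.3) ⇒ out
candidate 4: (m,n)=(1,2) → π∥ = 1+2·β ≈ 5.828427, π⊥ = 1+2·β' ≈ 0.171573 ∈ [-0.1, 0.3) ⇒ IN Λ
candidate 5: (m,n)=(1,3) → π∥ = 1+3·β ≈ 8.242641, π⊥ = 1+3·β' ≈ -0.242641 ∉ [-0.1, 0.3) ⇒ out
candidate 6: (m,n)=(-9,-23) → π∥ = -9-23·β ≈ -64.526912, π⊥ = -9-23·β' ≈ 0.526912 ∉ [-0.1, 0.3) ⇒ out

4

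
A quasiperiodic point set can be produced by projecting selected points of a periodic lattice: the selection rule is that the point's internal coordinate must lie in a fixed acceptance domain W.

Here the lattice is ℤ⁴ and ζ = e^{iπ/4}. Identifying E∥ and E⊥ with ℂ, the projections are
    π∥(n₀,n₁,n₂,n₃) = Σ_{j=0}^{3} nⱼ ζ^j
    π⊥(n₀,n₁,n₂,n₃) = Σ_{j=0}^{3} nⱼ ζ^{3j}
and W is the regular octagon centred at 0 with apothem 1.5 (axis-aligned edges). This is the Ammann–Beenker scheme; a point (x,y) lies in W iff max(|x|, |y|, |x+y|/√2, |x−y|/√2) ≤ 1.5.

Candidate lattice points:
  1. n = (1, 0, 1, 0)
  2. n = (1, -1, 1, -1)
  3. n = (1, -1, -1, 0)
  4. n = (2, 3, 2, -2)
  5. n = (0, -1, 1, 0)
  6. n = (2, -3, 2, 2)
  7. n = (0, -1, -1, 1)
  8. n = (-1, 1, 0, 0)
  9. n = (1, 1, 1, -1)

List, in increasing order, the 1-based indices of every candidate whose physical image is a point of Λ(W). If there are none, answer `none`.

Internal map: ζ^{3j} for j=0..3 gives (1,0), (−√2/2,√2/2), (0,−1), (√2/2,√2/2).
candidate 1: n = (1, 0, 1, 0) → π⊥ ≈ (+1.00000, -1.00000); max(|x|,|y|,|x±y|/√2) = 1.41421 ≤ 1.5 ⇒ ∈ W
candidate 2: n = (1, -1, 1, -1) → π⊥ ≈ (+1.00000, -2.41421); max(|x|,|y|,|x±y|/√2) = 2.41421 > 1.5 ⇒ ∉ W
candidate 3: n = (1, -1, -1, 0) → π⊥ ≈ (+1.70711, +0.29289); max(|x|,|y|,|x±y|/√2) = 1.70711 > 1.5 ⇒ ∉ W
candidate 4: n = (2, 3, 2, -2) → π⊥ ≈ (-1.53553, -1.29289); max(|x|,|y|,|x±y|/√2) = 2.00000 > 1.5 ⇒ ∉ W
candidate 5: n = (0, -1, 1, 0) → π⊥ ≈ (+0.70711, -1.70711); max(|x|,|y|,|x±y|/√2) = 1.70711 > 1.5 ⇒ ∉ W
candidate 6: n = (2, -3, 2, 2) → π⊥ ≈ (+5.53553, -2.70711); max(|x|,|y|,|x±y|/√2) = 5.82843 > 1.5 ⇒ ∉ W
candidate 7: n = (0, -1, -1, 1) → π⊥ ≈ (+1.41421, +1.00000); max(|x|,|y|,|x±y|/√2) = 1.70711 > 1.5 ⇒ ∉ W
candidate 8: n = (-1, 1, 0, 0) → π⊥ ≈ (-1.70711, +0.70711); max(|x|,|y|,|x±y|/√2) = 1.70711 > 1.5 ⇒ ∉ W
candidate 9: n = (1, 1, 1, -1) → π⊥ ≈ (-0.41421, -1.00000); max(|x|,|y|,|x±y|/√2) = 1.00000 ≤ 1.5 ⇒ ∈ W

1, 9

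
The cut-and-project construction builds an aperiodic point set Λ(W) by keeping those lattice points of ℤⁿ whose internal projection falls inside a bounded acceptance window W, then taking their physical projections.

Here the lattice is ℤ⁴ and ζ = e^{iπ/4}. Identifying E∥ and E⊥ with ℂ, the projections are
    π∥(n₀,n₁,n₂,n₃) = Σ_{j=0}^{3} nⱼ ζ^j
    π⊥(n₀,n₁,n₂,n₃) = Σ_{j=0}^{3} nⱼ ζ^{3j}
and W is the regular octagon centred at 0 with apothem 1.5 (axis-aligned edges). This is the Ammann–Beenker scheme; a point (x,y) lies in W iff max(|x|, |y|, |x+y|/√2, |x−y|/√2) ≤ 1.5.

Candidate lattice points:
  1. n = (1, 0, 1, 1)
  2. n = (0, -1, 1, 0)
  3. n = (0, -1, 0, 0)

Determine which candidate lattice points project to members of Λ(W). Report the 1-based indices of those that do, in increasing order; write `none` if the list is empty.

With ζ = e^{iπ/4} the internal vectors are ζ^0,ζ^3,ζ^6,ζ^9.
candidate 1: n = (1, 0, 1, 1) → π⊥ ≈ (+1.7071, -0.2929); max(|x|,|y|,|x±y|/√2) = 1.7071 > 1.5 ⇒ ∉ W
candidate 2: n = (0, -1, 1, 0) → π⊥ ≈ (+0.7071, -1.7071); max(|x|,|y|,|x±y|/√2) = 1.7071 > 1.5 ⇒ ∉ W
candidate 3: n = (0, -1, 0, 0) → π⊥ ≈ (+0.7071, -0.7071); max(|x|,|y|,|x±y|/√2) = 1.0000 ≤ 1.5 ⇒ ∈ W

3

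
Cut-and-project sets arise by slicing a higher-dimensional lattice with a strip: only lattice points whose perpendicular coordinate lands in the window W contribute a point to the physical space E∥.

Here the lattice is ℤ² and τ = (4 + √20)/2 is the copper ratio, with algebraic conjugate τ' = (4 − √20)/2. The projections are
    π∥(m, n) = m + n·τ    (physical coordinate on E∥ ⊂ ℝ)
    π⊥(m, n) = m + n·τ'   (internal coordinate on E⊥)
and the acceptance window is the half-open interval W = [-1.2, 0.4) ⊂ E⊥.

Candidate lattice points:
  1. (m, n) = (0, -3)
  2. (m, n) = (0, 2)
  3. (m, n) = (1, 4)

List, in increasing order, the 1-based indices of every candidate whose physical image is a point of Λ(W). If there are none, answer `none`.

2, 3

Compute τ' = (4−√20)/2 = -0.2361, so π⊥(m,n) = m -0.2361·n.
#1 (0,-3): internal coord 0 + (-3)·τ' = +0.7082; +0.7082 ∉ [-1.2, 0.4) → out
#2 (0,2): internal coord 0 + (2)·τ' = -0.4721; -0.4721 ∈ [-1.2, 0.4) → IN Λ
#3 (1,4): internal coord 1 + (4)·τ' = +0.0557; +0.0557 ∈ [-1.2, 0.4) → IN Λ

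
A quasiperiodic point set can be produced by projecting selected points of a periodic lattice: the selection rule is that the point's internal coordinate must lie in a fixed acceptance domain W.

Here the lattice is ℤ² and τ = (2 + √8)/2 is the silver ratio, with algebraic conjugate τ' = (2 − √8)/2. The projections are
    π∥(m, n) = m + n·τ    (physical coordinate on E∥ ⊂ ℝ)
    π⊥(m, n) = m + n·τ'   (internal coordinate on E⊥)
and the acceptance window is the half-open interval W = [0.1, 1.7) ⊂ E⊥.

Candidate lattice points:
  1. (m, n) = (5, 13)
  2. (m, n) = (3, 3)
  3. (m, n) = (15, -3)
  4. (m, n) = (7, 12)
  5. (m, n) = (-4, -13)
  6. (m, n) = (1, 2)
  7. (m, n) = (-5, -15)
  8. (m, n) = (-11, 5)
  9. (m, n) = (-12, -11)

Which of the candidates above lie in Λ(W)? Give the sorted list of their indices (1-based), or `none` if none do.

Compute τ' = (2−√8)/2 = -0.4142, so π⊥(m,n) = m -0.4142·n.
#1 (5,13): internal coord 5 + (13)·τ' = -0.3848; -0.3848 ∉ [0.1, 1.7) → out
#2 (3,3): internal coord 3 + (3)·τ' = +1.7574; +1.7574 ∉ [0.1, 1.7) → out
#3 (15,-3): internal coord 15 + (-3)·τ' = +16.2426; +16.2426 ∉ [0.1, 1.7) → out
#4 (7,12): internal coord 7 + (12)·τ' = +2.0294; +2.0294 ∉ [0.1, 1.7) → out
#5 (-4,-13): internal coord -4 + (-13)·τ' = +1.3848; +1.3848 ∈ [0.1, 1.7) → IN Λ
#6 (1,2): internal coord 1 + (2)·τ' = +0.1716; +0.1716 ∈ [0.1, 1.7) → IN Λ
#7 (-5,-15): internal coord -5 + (-15)·τ' = +1.2132; +1.2132 ∈ [0.1, 1.7) → IN Λ
#8 (-11,5): internal coord -11 + (5)·τ' = -13.0711; -13.0711 ∉ [0.1, 1.7) → out
#9 (-12,-11): internal coord -12 + (-11)·τ' = -7.4437; -7.4437 ∉ [0.1, 1.7) → out

5, 6, 7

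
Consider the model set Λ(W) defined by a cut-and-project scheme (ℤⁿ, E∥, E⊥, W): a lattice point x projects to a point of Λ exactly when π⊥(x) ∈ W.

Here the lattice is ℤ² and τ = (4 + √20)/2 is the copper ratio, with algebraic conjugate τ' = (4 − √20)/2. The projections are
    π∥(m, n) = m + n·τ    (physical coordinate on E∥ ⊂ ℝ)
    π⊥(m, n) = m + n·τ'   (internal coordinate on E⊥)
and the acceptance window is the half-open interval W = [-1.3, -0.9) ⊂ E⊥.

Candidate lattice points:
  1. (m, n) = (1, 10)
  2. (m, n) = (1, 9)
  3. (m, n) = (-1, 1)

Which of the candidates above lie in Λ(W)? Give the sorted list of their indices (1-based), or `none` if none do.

2, 3

Compute τ' = (4−√20)/2 = -0.23607, so π⊥(m,n) = m -0.23607·n.
[1] lift (1,10): star map gives -1.36068; window check -1.3 ≤ -1.36068 < -0.9 is false → out
[2] lift (1,9): star map gives -1.12461; window check -1.3 ≤ -1.12461 < -0.9 is true → IN Λ
[3] lift (-1,1): star map gives -1.23607; window check -1.3 ≤ -1.23607 < -0.9 is true → IN Λ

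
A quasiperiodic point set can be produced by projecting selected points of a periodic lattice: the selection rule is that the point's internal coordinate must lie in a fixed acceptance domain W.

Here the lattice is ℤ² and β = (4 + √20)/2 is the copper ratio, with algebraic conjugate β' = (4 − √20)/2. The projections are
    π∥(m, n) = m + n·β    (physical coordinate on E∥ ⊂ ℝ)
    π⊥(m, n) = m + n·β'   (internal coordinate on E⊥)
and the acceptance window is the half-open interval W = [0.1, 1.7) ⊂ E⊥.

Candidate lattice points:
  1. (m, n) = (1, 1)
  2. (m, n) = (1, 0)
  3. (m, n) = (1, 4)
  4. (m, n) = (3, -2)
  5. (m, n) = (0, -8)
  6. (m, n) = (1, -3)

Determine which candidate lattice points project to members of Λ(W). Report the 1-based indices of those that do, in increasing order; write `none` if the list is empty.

1, 2

β' = (4−√20)/2 ≈ -0.2361.
[1] lift (1,1): star map gives 0.7639; window check 0.1 ≤ 0.7639 < 1.7 is true → IN Λ
[2] lift (1,0): star map gives 1.0000; window check 0.1 ≤ 1.0000 < 1.7 is true → IN Λ
[3] lift (1,4): star map gives 0.0557; window check 0.1 ≤ 0.0557 < 1.7 is false → out
[4] lift (3,-2): star map gives 3.4721; window check 0.1 ≤ 3.4721 < 1.7 is false → out
[5] lift (0,-8): star map gives 1.8885; window check 0.1 ≤ 1.8885 < 1.7 is false → out
[6] lift (1,-3): star map gives 1.7082; window check 0.1 ≤ 1.7082 < 1.7 is false → out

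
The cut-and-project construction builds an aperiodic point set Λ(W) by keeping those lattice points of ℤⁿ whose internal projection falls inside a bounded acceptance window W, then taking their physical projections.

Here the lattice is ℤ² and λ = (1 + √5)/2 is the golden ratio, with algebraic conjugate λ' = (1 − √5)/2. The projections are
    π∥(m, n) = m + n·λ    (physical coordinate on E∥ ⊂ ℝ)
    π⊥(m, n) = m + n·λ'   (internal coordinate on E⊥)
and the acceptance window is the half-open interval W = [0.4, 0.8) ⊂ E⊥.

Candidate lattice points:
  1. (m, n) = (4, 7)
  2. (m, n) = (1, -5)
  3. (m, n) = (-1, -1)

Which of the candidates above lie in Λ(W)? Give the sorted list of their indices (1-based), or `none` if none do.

Compute λ' = (1−√5)/2 = -0.61803, so π⊥(m,n) = m -0.61803·n.
candidate 1: (m,n)=(4,7) → π∥ = 4+7·λ ≈ 15.32624, π⊥ = 4+7·λ' ≈ -0.32624 ∉ [0.4, 0.8) ⇒ out
candidate 2: (m,n)=(1,-5) → π∥ = 1-5·λ ≈ -7.09017, π⊥ = 1-5·λ' ≈ 4.09017 ∉ [0.4, 0.8) ⇒ out
candidate 3: (m,n)=(-1,-1) → π∥ = -1-1·λ ≈ -2.61803, π⊥ = -1-1·λ' ≈ -0.38197 ∉ [0.4, 0.8) ⇒ out

none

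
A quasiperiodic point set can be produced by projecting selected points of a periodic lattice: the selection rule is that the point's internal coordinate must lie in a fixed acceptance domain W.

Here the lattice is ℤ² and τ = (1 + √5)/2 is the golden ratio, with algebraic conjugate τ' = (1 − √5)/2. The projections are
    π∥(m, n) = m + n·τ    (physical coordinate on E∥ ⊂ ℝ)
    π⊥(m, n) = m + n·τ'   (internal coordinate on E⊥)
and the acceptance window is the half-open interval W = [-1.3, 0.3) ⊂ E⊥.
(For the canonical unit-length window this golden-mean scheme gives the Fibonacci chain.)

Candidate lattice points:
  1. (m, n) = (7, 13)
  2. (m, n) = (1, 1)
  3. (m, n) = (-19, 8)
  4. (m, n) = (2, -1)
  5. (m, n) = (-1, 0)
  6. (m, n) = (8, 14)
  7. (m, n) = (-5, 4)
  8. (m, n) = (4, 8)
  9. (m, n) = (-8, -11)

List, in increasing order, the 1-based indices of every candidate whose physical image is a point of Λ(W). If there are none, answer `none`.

Numerically τ ≈ 1.618034 and τ' = −1/τ ≈ -0.618034.
[1] lift (7,13): star map gives -1.034442; window check -1.3 ≤ -1.034442 < 0.3 is true → IN Λ
[2] lift (1,1): star map gives 0.381966; window check -1.3 ≤ 0.381966 < 0.3 is false → out
[3] lift (-19,8): star map gives -23.944272; window check -1.3 ≤ -23.944272 < 0.3 is false → out
[4] lift (2,-1): star map gives 2.618034; window check -1.3 ≤ 2.618034 < 0.3 is false → out
[5] lift (-1,0): star map gives -1.000000; window check -1.3 ≤ -1.000000 < 0.3 is true → IN Λ
[6] lift (8,14): star map gives -0.652476; window check -1.3 ≤ -0.652476 < 0.3 is true → IN Λ
[7] lift (-5,4): star map gives -7.472136; window check -1.3 ≤ -7.472136 < 0.3 is false → out
[8] lift (4,8): star map gives -0.944272; window check -1.3 ≤ -0.944272 < 0.3 is true → IN Λ
[9] lift (-8,-11): star map gives -1.201626; window check -1.3 ≤ -1.201626 < 0.3 is true → IN Λ

1, 5, 6, 8, 9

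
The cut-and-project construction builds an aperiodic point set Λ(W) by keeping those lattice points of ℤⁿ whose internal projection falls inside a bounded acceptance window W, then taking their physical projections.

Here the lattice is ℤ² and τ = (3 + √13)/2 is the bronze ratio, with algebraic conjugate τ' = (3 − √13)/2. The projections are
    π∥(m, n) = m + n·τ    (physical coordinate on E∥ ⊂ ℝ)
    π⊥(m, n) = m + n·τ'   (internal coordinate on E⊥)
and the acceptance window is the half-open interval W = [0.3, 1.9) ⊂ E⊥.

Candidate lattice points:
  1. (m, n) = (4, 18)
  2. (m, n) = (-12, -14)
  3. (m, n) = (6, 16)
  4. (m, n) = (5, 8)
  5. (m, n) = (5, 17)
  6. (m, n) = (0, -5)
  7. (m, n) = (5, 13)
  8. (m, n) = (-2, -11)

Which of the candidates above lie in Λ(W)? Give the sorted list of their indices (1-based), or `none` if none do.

Numerically τ ≈ 3.30278 and τ' = −1/τ ≈ -0.30278.
[1] lift (4,18): star map gives -1.44996; window check 0.3 ≤ -1.44996 < 1.9 is false → out
[2] lift (-12,-14): star map gives -7.76114; window check 0.3 ≤ -7.76114 < 1.9 is false → out
[3] lift (6,16): star map gives 1.15559; window check 0.3 ≤ 1.15559 < 1.9 is true → IN Λ
[4] lift (5,8): star map gives 2.57779; window check 0.3 ≤ 2.57779 < 1.9 is false → out
[5] lift (5,17): star map gives -0.14719; window check 0.3 ≤ -0.14719 < 1.9 is false → out
[6] lift (0,-5): star map gives 1.51388; window check 0.3 ≤ 1.51388 < 1.9 is true → IN Λ
[7] lift (5,13): star map gives 1.06392; window check 0.3 ≤ 1.06392 < 1.9 is true → IN Λ
[8] lift (-2,-11): star map gives 1.33053; window check 0.3 ≤ 1.33053 < 1.9 is true → IN Λ

3, 6, 7, 8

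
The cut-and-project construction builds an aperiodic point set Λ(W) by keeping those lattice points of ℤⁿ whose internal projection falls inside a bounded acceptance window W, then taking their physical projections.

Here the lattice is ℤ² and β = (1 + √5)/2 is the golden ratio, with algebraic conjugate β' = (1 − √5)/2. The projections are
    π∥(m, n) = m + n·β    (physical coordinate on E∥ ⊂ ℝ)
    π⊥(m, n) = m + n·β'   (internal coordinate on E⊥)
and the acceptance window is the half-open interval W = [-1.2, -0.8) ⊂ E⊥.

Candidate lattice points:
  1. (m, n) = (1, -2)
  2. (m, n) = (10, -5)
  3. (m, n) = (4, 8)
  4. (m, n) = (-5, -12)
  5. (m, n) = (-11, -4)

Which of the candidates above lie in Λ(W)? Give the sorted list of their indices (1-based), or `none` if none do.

β' = (1−√5)/2 ≈ -0.6180.
#1 (1,-2): internal coord 1 + (-2)·β' = +2.2361; +2.2361 ∉ [-1.2, -0.8) → out
#2 (10,-5): internal coord 10 + (-5)·β' = +13.0902; +13.0902 ∉ [-1.2, -0.8) → out
#3 (4,8): internal coord 4 + (8)·β' = -0.9443; -0.9443 ∈ [-1.2, -0.8) → IN Λ
#4 (-5,-12): internal coord -5 + (-12)·β' = +2.4164; +2.4164 ∉ [-1.2, -0.8) → out
#5 (-11,-4): internal coord -11 + (-4)·β' = -8.5279; -8.5279 ∉ [-1.2, -0.8) → out

3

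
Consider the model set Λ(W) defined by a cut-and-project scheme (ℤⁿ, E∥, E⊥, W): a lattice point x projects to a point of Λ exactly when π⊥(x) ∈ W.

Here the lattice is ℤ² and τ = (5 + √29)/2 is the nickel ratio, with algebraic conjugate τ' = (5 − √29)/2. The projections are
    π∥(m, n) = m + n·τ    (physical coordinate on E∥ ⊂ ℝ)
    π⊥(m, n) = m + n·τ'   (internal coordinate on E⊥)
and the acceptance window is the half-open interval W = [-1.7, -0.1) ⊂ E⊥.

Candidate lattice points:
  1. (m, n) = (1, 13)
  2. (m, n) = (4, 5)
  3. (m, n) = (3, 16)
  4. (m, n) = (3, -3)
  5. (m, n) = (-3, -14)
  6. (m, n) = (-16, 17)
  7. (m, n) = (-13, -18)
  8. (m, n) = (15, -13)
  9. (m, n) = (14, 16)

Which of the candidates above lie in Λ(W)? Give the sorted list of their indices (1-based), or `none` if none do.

Numerically τ ≈ 5.192582 and τ' = −1/τ ≈ -0.192582.
#1 (1,13): internal coord 1 + (13)·τ' = -1.503571; -1.503571 ∈ [-1.7, -0.1) → IN Λ
#2 (4,5): internal coord 4 + (5)·τ' = +3.037088; +3.037088 ∉ [-1.7, -0.1) → out
#3 (3,16): internal coord 3 + (16)·τ' = -0.081318; -0.081318 ∉ [-1.7, -0.1) → out
#4 (3,-3): internal coord 3 + (-3)·τ' = +3.577747; +3.577747 ∉ [-1.7, -0.1) → out
#5 (-3,-14): internal coord -3 + (-14)·τ' = -0.303846; -0.303846 ∈ [-1.7, -0.1) → IN Λ
#6 (-16,17): internal coord -16 + (17)·τ' = -19.273901; -19.273901 ∉ [-1.7, -0.1) → out
#7 (-13,-18): internal coord -13 + (-18)·τ' = -9.533517; -9.533517 ∉ [-1.7, -0.1) → out
#8 (15,-13): internal coord 15 + (-13)·τ' = +17.503571; +17.503571 ∉ [-1.7, -0.1) → out
#9 (14,16): internal coord 14 + (16)·τ' = +10.918682; +10.918682 ∉ [-1.7, -0.1) → out

1, 5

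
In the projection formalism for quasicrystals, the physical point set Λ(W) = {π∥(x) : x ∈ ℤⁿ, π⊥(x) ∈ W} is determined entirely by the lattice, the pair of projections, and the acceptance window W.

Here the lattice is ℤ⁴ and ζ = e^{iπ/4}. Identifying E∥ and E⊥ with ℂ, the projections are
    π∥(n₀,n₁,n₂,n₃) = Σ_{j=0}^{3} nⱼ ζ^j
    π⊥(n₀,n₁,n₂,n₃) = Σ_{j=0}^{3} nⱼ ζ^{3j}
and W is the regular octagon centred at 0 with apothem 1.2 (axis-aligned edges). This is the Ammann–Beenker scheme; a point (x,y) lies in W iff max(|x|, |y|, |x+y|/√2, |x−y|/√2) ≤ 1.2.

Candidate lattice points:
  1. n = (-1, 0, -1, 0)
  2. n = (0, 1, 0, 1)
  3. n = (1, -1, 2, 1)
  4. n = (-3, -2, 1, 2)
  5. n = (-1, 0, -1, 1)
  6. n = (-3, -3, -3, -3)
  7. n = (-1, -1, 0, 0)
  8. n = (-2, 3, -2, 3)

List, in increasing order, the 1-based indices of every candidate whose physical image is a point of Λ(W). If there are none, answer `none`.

With ζ = e^{iπ/4} the internal vectors are ζ^0,ζ^3,ζ^6,ζ^9.
candidate 1: n = (-1, 0, -1, 0) → π⊥ ≈ (-1.000000, +1.000000); max(|x|,|y|,|x±y|/√2) = 1.414214 > 1.2 ⇒ ∉ W
candidate 2: n = (0, 1, 0, 1) → π⊥ ≈ (+0.000000, +1.414214); max(|x|,|y|,|x±y|/√2) = 1.414214 > 1.2 ⇒ ∉ W
candidate 3: n = (1, -1, 2, 1) → π⊥ ≈ (+2.414214, -2.000000); max(|x|,|y|,|x±y|/√2) = 3.121320 > 1.2 ⇒ ∉ W
candidate 4: n = (-3, -2, 1, 2) → π⊥ ≈ (-0.171573, -1.000000); max(|x|,|y|,|x±y|/√2) = 1.000000 ≤ 1.2 ⇒ ∈ W
candidate 5: n = (-1, 0, -1, 1) → π⊥ ≈ (-0.292893, +1.707107); max(|x|,|y|,|x±y|/√2) = 1.707107 > 1.2 ⇒ ∉ W
candidate 6: n = (-3, -3, -3, -3) → π⊥ ≈ (-3.000000, -1.242641); max(|x|,|y|,|x±y|/√2) = 3.000000 > 1.2 ⇒ ∉ W
candidate 7: n = (-1, -1, 0, 0) → π⊥ ≈ (-0.292893, -0.707107); max(|x|,|y|,|x±y|/√2) = 0.707107 ≤ 1.2 ⇒ ∈ W
candidate 8: n = (-2, 3, -2, 3) → π⊥ ≈ (-2.000000, +6.242641); max(|x|,|y|,|x±y|/√2) = 6.242641 > 1.2 ⇒ ∉ W

4, 7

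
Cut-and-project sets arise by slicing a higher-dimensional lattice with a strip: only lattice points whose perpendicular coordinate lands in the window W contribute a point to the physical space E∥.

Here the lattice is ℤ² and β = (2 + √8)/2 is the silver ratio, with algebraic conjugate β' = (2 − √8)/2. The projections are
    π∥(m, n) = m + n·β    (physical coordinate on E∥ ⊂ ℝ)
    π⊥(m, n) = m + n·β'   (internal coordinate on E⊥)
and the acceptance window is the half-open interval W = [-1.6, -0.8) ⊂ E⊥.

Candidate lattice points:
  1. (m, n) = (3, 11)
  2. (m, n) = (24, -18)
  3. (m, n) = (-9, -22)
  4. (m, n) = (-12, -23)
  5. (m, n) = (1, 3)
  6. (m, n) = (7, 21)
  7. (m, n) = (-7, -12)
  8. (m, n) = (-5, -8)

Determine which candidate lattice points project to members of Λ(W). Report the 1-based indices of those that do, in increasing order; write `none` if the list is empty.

Numerically β ≈ 2.414214 and β' = −1/β ≈ -0.414214.
candidate 1: (m,n)=(3,11) → π∥ = 3+11·β ≈ 29.556349, π⊥ = 3+11·β' ≈ -1.556349 ∈ [-1.6, -0.8) ⇒ IN Λ
candidate 2: (m,n)=(24,-18) → π∥ = 24-18·β ≈ -19.455844, π⊥ = 24-18·β' ≈ 31.455844 ∉ [-1.6, -0.8) ⇒ out
candidate 3: (m,n)=(-9,-22) → π∥ = -9-22·β ≈ -62.112698, π⊥ = -9-22·β' ≈ 0.112698 ∉ [-1.6, -0.8) ⇒ out
candidate 4: (m,n)=(-12,-23) → π∥ = -12-23·β ≈ -67.526912, π⊥ = -12-23·β' ≈ -2.473088 ∉ [-1.6, -0.8) ⇒ out
candidate 5: (m,n)=(1,3) → π∥ = 1+3·β ≈ 8.242641, π⊥ = 1+3·β' ≈ -0.242641 ∉ [-1.6, -0.8) ⇒ out
candidate 6: (m,n)=(7,21) → π∥ = 7+21·β ≈ 57.698485, π⊥ = 7+21·β' ≈ -1.698485 ∉ [-1.6, -0.8) ⇒ out
candidate 7: (m,n)=(-7,-12) → π∥ = -7-12·β ≈ -35.970563, π⊥ = -7-12·β' ≈ -2.029437 ∉ [-1.6, -0.8) ⇒ out
candidate 8: (m,n)=(-5,-8) → π∥ = -5-8·β ≈ -24.313708, π⊥ = -5-8·β' ≈ -1.686292 ∉ [-1.6, -0.8) ⇒ out

1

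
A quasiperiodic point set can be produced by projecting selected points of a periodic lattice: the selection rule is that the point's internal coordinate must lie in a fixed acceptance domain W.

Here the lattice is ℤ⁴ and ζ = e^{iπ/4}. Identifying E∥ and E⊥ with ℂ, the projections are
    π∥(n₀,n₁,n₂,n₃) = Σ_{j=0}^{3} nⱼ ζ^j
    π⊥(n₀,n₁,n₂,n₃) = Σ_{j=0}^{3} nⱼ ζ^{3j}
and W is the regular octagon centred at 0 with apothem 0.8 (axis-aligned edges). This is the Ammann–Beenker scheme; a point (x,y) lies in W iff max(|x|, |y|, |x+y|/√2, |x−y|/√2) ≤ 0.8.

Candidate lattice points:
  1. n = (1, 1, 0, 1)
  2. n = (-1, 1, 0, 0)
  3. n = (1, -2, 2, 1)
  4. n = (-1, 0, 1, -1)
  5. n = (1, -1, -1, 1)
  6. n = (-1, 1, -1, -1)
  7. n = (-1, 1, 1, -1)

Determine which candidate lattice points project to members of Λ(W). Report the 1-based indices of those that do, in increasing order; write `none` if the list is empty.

none

With ζ = e^{iπ/4} the internal vectors are ζ^0,ζ^3,ζ^6,ζ^9.
#1 (1, 1, 0, 1): internal (1.000000, 1.414214); octagon support 1.707107 vs apothem 0.8 → ∉ W
#2 (-1, 1, 0, 0): internal (-1.707107, 0.707107); octagon support 1.707107 vs apothem 0.8 → ∉ W
#3 (1, -2, 2, 1): internal (3.121320, -2.707107); octagon support 4.121320 vs apothem 0.8 → ∉ W
#4 (-1, 0, 1, -1): internal (-1.707107, -1.707107); octagon support 2.414214 vs apothem 0.8 → ∉ W
#5 (1, -1, -1, 1): internal (2.414214, 1.000000); octagon support 2.414214 vs apothem 0.8 → ∉ W
#6 (-1, 1, -1, -1): internal (-2.414214, 1.000000); octagon support 2.414214 vs apothem 0.8 → ∉ W
#7 (-1, 1, 1, -1): internal (-2.414214, -1.000000); octagon support 2.414214 vs apothem 0.8 → ∉ W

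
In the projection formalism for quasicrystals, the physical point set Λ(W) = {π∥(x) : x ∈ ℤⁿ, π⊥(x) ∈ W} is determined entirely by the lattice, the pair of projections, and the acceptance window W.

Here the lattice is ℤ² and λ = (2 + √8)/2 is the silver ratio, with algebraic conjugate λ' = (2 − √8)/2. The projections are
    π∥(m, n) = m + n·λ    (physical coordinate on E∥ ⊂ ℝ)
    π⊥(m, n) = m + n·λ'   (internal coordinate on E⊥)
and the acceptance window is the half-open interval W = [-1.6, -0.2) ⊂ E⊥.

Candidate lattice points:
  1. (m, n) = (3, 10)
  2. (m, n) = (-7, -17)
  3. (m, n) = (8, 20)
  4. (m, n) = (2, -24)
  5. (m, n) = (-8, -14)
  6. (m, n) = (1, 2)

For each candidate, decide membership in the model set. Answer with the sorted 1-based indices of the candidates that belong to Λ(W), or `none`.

1, 3

Compute λ' = (2−√8)/2 = -0.4142, so π⊥(m,n) = m -0.4142·n.
[1] lift (3,10): star map gives -1.1421; window check -1.6 ≤ -1.1421 < -0.2 is true → IN Λ
[2] lift (-7,-17): star map gives 0.0416; window check -1.6 ≤ 0.0416 < -0.2 is false → out
[3] lift (8,20): star map gives -0.2843; window check -1.6 ≤ -0.2843 < -0.2 is true → IN Λ
[4] lift (2,-24): star map gives 11.9411; window check -1.6 ≤ 11.9411 < -0.2 is false → out
[5] lift (-8,-14): star map gives -2.2010; window check -1.6 ≤ -2.2010 < -0.2 is false → out
[6] lift (1,2): star map gives 0.1716; window check -1.6 ≤ 0.1716 < -0.2 is false → out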